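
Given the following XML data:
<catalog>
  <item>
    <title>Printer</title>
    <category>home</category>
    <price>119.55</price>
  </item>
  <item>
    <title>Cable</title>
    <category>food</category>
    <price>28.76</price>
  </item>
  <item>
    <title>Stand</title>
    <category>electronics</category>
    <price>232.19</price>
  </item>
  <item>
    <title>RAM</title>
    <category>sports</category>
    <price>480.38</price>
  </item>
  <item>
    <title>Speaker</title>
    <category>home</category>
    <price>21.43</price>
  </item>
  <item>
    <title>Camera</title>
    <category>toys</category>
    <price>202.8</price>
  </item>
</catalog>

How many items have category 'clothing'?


Scanning <item> elements for <category>clothing</category>:
Count: 0

ANSWER: 0


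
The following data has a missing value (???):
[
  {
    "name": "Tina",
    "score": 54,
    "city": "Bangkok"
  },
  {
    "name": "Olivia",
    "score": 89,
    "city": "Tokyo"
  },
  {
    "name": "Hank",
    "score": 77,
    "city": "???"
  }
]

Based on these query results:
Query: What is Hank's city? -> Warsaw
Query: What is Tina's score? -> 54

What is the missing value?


The missing value is Hank's city
From query: Hank's city = Warsaw

ANSWER: Warsaw


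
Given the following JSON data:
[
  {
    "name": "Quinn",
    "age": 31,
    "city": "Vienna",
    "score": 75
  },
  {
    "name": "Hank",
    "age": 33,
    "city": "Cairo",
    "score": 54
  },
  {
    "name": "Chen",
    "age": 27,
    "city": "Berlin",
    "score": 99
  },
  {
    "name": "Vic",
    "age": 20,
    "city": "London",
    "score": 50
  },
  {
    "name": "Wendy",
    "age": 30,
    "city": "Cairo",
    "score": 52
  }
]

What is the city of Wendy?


Looking up record where name = Wendy
Record index: 4
Field 'city' = Cairo

ANSWER: Cairo


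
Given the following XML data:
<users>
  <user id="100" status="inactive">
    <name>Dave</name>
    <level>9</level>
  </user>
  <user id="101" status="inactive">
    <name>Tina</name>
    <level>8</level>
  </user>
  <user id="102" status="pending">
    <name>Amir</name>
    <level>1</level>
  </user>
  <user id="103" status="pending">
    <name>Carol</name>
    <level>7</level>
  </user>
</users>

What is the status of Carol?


Finding user with name = Carol
user id="103" status="pending"

ANSWER: pending


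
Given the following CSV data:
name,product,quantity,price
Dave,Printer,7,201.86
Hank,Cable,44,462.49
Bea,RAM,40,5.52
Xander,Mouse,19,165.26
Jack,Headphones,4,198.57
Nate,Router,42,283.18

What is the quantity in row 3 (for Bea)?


Row 3: Bea
Column 'quantity' = 40

ANSWER: 40


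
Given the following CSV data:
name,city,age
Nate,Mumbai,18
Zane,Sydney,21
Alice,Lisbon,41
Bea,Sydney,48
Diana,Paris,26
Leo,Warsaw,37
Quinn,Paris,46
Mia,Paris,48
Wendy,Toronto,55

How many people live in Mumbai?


Scanning city column for 'Mumbai':
  Row 1: Nate -> MATCH
Total matches: 1

ANSWER: 1


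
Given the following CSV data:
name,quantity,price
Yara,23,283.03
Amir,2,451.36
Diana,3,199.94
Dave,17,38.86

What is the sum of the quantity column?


Values in 'quantity' column:
  Row 1: 23
  Row 2: 2
  Row 3: 3
  Row 4: 17
Sum = 23 + 2 + 3 + 17 = 45

ANSWER: 45


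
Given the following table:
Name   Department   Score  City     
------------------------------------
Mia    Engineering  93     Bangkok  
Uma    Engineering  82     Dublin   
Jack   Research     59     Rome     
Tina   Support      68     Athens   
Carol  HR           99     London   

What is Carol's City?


Row 5: Carol
City = London

ANSWER: London


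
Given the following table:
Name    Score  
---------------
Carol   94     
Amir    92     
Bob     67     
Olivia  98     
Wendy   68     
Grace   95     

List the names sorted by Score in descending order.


Sorting by Score (descending):
  Olivia: 98
  Grace: 95
  Carol: 94
  Amir: 92
  Wendy: 68
  Bob: 67


ANSWER: Olivia, Grace, Carol, Amir, Wendy, Bob


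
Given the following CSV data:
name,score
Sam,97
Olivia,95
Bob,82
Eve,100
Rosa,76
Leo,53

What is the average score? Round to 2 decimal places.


Scores: 97, 95, 82, 100, 76, 53
Sum = 503
Count = 6
Average = 503 / 6 = 83.83

ANSWER: 83.83


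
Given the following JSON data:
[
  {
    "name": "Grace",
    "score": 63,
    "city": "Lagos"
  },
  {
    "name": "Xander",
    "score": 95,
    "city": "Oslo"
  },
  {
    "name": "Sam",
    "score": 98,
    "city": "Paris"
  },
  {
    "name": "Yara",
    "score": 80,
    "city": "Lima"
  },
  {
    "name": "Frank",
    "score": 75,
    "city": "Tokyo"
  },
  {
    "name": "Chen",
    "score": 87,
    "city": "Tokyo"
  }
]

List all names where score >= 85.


Filtering records where score >= 85:
  Grace (score=63) -> no
  Xander (score=95) -> YES
  Sam (score=98) -> YES
  Yara (score=80) -> no
  Frank (score=75) -> no
  Chen (score=87) -> YES


ANSWER: Xander, Sam, Chen


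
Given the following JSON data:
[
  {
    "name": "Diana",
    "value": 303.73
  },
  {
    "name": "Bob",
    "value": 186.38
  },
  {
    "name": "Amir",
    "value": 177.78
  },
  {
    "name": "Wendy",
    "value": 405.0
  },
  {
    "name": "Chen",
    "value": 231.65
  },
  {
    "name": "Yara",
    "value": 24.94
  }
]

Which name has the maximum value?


Comparing values:
  Diana: 303.73
  Bob: 186.38
  Amir: 177.78
  Wendy: 405.0
  Chen: 231.65
  Yara: 24.94
Maximum: Wendy (405.0)

ANSWER: Wendy


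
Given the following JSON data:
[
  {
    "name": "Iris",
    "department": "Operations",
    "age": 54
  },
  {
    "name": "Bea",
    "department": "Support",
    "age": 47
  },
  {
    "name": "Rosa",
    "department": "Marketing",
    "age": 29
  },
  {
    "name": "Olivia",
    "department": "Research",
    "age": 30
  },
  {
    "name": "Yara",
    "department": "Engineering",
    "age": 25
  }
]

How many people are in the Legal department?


Scanning records for department = Legal
  No matches found
Count: 0

ANSWER: 0


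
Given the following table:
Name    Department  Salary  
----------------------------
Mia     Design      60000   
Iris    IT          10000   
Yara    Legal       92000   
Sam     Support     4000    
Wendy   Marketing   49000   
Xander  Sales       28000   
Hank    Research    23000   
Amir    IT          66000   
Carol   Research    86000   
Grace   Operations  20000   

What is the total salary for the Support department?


Support department members:
  Sam: 4000
Total = 4000 = 4000

ANSWER: 4000


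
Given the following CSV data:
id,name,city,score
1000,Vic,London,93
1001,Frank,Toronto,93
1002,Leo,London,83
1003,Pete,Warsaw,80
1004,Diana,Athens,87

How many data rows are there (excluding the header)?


Counting rows (excluding header):
Header: id,name,city,score
Data rows: 5

ANSWER: 5


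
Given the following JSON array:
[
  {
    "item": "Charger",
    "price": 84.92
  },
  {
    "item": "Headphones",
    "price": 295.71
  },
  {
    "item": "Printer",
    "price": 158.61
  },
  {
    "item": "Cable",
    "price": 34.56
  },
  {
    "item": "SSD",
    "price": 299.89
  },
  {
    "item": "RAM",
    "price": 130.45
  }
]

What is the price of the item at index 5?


Array index 5 -> RAM
price = 130.45

ANSWER: 130.45


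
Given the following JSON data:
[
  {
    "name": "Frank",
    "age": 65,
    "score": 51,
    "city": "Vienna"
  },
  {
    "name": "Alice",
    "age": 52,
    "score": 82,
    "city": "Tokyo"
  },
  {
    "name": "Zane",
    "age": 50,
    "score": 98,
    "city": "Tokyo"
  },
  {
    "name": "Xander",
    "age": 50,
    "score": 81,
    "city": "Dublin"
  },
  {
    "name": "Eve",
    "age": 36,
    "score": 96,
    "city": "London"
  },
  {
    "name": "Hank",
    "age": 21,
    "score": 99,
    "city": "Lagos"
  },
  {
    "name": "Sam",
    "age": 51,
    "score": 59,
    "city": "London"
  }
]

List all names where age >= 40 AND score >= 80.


Checking both conditions:
  Frank (age=65, score=51) -> no
  Alice (age=52, score=82) -> YES
  Zane (age=50, score=98) -> YES
  Xander (age=50, score=81) -> YES
  Eve (age=36, score=96) -> no
  Hank (age=21, score=99) -> no
  Sam (age=51, score=59) -> no


ANSWER: Alice, Zane, Xander


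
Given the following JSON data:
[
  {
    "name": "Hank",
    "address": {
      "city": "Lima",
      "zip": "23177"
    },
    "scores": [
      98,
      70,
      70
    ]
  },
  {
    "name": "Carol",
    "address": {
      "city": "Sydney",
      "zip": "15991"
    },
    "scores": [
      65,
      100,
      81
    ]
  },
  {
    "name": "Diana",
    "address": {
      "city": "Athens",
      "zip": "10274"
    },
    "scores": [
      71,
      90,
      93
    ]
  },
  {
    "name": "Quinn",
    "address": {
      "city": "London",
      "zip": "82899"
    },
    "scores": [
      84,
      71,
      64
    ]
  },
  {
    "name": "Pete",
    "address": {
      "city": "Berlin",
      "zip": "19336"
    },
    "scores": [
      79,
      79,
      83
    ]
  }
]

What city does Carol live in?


Path: records[1].address.city
Value: Sydney

ANSWER: Sydney


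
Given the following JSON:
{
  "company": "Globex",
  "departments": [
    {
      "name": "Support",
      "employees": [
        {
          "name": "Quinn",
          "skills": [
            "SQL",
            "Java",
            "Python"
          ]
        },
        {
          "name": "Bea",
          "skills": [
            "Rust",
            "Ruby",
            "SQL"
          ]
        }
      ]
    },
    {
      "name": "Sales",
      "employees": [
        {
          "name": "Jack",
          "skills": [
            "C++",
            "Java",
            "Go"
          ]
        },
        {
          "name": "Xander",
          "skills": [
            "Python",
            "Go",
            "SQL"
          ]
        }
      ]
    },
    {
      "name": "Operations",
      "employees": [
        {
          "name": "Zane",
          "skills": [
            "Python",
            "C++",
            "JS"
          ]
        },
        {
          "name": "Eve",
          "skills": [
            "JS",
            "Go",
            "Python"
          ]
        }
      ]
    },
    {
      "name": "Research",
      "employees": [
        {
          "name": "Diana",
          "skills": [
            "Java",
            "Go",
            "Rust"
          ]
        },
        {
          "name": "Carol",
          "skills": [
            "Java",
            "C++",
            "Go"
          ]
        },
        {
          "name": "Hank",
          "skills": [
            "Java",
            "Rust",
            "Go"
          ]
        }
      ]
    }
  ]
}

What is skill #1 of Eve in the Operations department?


Path: departments[2].employees[1].skills[0]
Value: JS

ANSWER: JS


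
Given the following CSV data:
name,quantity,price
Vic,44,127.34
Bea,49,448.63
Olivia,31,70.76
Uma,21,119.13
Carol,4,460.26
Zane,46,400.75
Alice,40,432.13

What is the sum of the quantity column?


Values in 'quantity' column:
  Row 1: 44
  Row 2: 49
  Row 3: 31
  Row 4: 21
  Row 5: 4
  Row 6: 46
  Row 7: 40
Sum = 44 + 49 + 31 + 21 + 4 + 46 + 40 = 235

ANSWER: 235


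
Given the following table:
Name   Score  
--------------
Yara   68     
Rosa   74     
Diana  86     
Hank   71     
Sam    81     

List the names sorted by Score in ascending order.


Sorting by Score (ascending):
  Yara: 68
  Hank: 71
  Rosa: 74
  Sam: 81
  Diana: 86


ANSWER: Yara, Hank, Rosa, Sam, Diana


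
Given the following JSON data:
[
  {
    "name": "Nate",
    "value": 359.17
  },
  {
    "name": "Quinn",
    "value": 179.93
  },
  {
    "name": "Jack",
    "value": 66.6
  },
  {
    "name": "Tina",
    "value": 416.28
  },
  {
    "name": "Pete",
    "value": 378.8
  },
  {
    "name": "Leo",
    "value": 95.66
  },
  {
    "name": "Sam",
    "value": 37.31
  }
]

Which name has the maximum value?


Comparing values:
  Nate: 359.17
  Quinn: 179.93
  Jack: 66.6
  Tina: 416.28
  Pete: 378.8
  Leo: 95.66
  Sam: 37.31
Maximum: Tina (416.28)

ANSWER: Tina


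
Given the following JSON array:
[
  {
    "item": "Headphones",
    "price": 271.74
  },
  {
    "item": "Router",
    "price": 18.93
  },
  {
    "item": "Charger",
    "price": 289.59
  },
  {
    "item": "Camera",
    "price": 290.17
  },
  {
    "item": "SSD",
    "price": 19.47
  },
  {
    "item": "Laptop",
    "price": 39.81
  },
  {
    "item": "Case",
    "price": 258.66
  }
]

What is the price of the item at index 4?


Array index 4 -> SSD
price = 19.47

ANSWER: 19.47


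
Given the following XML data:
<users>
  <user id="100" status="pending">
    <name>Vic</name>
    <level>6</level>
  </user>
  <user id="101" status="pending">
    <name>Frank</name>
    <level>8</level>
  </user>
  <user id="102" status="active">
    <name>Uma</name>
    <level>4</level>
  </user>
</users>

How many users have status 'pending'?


Counting users with status='pending':
  Vic (id=100) -> MATCH
  Frank (id=101) -> MATCH
Count: 2

ANSWER: 2


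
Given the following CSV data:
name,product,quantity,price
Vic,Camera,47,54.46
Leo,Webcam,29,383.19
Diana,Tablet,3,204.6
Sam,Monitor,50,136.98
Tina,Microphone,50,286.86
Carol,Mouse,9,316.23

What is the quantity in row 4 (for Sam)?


Row 4: Sam
Column 'quantity' = 50

ANSWER: 50


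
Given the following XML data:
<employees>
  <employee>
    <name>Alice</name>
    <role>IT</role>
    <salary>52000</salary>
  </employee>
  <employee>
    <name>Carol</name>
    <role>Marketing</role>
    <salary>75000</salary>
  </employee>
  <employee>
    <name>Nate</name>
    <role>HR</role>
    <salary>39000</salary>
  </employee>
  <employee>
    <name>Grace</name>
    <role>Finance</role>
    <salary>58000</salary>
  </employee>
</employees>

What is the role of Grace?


Searching for <employee> with <name>Grace</name>
Found at position 4
<role>Finance</role>

ANSWER: Finance


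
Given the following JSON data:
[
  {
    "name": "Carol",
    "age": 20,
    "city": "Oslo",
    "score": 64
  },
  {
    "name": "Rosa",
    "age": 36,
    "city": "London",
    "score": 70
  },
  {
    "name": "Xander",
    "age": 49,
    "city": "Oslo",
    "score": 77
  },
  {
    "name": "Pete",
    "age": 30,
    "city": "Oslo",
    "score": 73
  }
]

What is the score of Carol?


Looking up record where name = Carol
Record index: 0
Field 'score' = 64

ANSWER: 64


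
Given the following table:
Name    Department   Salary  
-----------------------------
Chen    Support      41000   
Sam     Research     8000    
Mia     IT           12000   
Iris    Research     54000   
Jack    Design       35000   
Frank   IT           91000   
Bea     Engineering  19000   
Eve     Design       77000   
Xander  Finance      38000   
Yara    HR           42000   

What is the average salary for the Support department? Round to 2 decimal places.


Support department members:
  Chen: 41000
Sum = 41000
Count = 1
Average = 41000 / 1 = 41000.00

ANSWER: 41000.00


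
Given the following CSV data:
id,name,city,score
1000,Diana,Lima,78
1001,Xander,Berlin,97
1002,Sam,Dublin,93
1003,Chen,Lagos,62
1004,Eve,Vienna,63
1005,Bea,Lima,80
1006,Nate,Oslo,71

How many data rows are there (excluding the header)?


Counting rows (excluding header):
Header: id,name,city,score
Data rows: 7

ANSWER: 7


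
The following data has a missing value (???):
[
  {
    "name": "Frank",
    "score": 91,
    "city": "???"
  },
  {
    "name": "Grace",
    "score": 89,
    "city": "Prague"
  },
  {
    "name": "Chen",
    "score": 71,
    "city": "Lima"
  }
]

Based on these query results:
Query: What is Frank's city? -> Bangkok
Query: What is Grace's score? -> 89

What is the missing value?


The missing value is Frank's city
From query: Frank's city = Bangkok

ANSWER: Bangkok


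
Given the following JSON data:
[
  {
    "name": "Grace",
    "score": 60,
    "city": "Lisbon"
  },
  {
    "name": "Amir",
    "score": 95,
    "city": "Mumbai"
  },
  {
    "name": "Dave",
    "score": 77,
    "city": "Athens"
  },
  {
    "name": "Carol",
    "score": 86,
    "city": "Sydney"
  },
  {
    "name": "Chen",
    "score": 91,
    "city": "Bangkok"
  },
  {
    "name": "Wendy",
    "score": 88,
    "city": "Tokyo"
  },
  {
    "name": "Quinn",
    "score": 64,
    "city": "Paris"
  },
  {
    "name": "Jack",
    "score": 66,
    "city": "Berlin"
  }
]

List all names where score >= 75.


Filtering records where score >= 75:
  Grace (score=60) -> no
  Amir (score=95) -> YES
  Dave (score=77) -> YES
  Carol (score=86) -> YES
  Chen (score=91) -> YES
  Wendy (score=88) -> YES
  Quinn (score=64) -> no
  Jack (score=66) -> no


ANSWER: Amir, Dave, Carol, Chen, Wendy


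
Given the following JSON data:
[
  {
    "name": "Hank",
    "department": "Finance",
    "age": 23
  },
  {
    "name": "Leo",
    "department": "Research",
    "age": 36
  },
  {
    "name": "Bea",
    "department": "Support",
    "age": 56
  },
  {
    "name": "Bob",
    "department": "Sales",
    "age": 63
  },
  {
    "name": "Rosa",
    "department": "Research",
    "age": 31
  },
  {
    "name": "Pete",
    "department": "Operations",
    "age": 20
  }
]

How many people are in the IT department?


Scanning records for department = IT
  No matches found
Count: 0

ANSWER: 0


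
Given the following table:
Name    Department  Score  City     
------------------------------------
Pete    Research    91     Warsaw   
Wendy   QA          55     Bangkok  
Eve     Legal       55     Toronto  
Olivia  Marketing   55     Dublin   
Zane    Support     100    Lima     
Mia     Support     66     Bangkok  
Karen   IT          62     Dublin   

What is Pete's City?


Row 1: Pete
City = Warsaw

ANSWER: Warsaw


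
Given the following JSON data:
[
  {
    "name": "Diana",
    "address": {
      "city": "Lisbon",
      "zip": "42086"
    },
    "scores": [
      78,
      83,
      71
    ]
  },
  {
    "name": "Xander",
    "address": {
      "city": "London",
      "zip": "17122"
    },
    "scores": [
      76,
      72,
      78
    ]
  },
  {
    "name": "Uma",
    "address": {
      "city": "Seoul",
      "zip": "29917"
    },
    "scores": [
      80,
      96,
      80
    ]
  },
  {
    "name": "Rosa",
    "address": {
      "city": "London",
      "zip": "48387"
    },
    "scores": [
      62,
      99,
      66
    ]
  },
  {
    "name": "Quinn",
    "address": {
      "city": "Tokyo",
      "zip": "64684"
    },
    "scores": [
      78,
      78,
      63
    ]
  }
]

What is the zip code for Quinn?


Path: records[4].address.zip
Value: 64684

ANSWER: 64684


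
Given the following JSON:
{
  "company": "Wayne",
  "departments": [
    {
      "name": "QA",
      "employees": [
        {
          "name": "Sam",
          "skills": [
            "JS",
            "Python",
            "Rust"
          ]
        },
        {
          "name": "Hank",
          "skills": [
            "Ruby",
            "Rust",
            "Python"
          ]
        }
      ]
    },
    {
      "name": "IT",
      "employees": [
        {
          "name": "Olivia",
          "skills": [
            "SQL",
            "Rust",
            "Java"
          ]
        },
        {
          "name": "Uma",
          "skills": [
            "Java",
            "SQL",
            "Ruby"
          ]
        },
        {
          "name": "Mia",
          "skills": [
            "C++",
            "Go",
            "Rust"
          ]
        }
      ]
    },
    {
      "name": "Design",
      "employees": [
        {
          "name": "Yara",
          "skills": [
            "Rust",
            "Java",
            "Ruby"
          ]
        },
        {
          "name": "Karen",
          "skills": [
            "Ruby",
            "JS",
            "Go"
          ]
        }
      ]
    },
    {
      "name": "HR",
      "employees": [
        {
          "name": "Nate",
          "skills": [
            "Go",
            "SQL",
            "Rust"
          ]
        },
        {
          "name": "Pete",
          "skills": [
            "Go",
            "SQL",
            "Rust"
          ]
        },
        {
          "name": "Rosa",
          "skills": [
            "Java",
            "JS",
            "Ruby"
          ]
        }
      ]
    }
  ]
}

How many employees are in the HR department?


Path: departments[3].employees
Count: 3

ANSWER: 3


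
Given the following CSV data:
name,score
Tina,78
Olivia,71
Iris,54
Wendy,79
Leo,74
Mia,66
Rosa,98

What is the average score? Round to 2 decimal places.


Scores: 78, 71, 54, 79, 74, 66, 98
Sum = 520
Count = 7
Average = 520 / 7 = 74.29

ANSWER: 74.29


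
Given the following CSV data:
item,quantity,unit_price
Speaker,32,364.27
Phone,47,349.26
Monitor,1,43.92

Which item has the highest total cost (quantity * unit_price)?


Computing row totals:
  Speaker: 11656.64
  Phone: 16415.22
  Monitor: 43.92
Maximum: Phone (16415.22)

ANSWER: Phone


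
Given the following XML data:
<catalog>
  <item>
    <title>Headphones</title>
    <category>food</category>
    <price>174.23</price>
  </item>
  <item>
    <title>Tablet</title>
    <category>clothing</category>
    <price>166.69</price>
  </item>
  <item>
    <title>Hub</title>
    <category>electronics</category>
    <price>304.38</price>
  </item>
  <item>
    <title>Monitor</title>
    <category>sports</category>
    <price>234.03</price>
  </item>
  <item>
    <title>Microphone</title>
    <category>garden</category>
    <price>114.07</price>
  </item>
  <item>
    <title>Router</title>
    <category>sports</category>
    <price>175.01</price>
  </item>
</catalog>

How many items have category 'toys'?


Scanning <item> elements for <category>toys</category>:
Count: 0

ANSWER: 0


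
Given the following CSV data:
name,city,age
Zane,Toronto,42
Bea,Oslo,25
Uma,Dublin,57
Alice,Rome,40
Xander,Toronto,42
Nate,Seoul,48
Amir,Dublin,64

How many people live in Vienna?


Scanning city column for 'Vienna':
Total matches: 0

ANSWER: 0


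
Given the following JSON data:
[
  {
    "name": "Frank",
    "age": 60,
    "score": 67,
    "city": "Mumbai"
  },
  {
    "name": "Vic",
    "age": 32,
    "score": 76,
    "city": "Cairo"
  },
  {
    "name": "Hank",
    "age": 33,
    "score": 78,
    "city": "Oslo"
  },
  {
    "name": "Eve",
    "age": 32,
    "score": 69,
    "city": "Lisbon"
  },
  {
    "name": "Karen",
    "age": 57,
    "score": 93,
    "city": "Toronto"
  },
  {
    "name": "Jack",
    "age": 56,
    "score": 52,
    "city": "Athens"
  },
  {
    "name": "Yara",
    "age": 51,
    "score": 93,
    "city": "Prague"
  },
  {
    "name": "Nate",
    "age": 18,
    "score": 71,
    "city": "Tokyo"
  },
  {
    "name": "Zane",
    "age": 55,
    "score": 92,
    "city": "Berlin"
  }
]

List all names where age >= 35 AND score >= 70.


Checking both conditions:
  Frank (age=60, score=67) -> no
  Vic (age=32, score=76) -> no
  Hank (age=33, score=78) -> no
  Eve (age=32, score=69) -> no
  Karen (age=57, score=93) -> YES
  Jack (age=56, score=52) -> no
  Yara (age=51, score=93) -> YES
  Nate (age=18, score=71) -> no
  Zane (age=55, score=92) -> YES


ANSWER: Karen, Yara, Zane


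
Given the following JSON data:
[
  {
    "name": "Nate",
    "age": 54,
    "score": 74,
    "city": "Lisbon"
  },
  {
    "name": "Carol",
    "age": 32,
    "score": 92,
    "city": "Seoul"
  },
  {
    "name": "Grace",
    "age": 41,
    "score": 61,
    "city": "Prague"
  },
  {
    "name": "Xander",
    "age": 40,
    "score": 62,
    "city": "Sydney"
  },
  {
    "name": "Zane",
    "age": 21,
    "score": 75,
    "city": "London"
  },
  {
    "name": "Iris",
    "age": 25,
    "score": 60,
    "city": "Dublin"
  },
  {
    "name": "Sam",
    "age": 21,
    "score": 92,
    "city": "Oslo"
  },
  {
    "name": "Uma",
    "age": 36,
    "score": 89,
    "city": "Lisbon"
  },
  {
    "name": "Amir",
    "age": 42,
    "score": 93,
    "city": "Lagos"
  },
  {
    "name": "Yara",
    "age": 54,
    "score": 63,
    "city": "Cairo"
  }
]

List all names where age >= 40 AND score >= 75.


Checking both conditions:
  Nate (age=54, score=74) -> no
  Carol (age=32, score=92) -> no
  Grace (age=41, score=61) -> no
  Xander (age=40, score=62) -> no
  Zane (age=21, score=75) -> no
  Iris (age=25, score=60) -> no
  Sam (age=21, score=92) -> no
  Uma (age=36, score=89) -> no
  Amir (age=42, score=93) -> YES
  Yara (age=54, score=63) -> no


ANSWER: Amir


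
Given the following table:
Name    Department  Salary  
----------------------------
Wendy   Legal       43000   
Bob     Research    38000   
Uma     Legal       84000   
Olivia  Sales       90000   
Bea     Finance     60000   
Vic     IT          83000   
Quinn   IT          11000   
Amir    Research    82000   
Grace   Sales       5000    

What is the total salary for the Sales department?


Sales department members:
  Olivia: 90000
  Grace: 5000
Total = 90000 + 5000 = 95000

ANSWER: 95000


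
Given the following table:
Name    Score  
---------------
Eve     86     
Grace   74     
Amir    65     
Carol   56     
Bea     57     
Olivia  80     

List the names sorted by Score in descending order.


Sorting by Score (descending):
  Eve: 86
  Olivia: 80
  Grace: 74
  Amir: 65
  Bea: 57
  Carol: 56


ANSWER: Eve, Olivia, Grace, Amir, Bea, Carol


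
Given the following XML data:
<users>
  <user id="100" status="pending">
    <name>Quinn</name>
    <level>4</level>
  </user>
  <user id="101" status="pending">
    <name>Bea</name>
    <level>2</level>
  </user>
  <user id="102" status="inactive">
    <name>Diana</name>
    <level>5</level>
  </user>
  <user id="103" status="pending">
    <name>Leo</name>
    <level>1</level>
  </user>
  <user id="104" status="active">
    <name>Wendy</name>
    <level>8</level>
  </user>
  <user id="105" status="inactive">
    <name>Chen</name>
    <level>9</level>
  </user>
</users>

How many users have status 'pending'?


Counting users with status='pending':
  Quinn (id=100) -> MATCH
  Bea (id=101) -> MATCH
  Leo (id=103) -> MATCH
Count: 3

ANSWER: 3


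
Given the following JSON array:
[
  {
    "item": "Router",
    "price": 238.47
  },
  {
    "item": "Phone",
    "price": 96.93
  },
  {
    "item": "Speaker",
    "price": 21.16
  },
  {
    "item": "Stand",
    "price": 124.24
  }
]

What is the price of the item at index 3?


Array index 3 -> Stand
price = 124.24

ANSWER: 124.24


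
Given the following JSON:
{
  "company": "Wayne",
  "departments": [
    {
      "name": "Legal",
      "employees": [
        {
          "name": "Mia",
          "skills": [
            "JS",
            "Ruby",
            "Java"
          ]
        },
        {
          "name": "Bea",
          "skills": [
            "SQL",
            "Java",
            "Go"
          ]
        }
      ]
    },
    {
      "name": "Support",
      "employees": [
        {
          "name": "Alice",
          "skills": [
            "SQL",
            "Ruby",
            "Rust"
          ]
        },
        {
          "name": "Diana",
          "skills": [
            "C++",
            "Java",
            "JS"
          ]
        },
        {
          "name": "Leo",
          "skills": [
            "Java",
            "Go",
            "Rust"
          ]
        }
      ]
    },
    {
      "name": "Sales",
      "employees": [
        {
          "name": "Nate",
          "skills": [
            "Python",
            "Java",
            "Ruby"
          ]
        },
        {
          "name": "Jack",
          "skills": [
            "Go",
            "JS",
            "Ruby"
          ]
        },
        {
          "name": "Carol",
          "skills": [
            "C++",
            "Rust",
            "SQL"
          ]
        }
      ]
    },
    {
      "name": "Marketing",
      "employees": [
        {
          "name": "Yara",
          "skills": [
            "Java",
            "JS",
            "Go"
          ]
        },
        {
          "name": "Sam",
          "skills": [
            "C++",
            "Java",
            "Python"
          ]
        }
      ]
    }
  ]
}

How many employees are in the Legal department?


Path: departments[0].employees
Count: 2

ANSWER: 2


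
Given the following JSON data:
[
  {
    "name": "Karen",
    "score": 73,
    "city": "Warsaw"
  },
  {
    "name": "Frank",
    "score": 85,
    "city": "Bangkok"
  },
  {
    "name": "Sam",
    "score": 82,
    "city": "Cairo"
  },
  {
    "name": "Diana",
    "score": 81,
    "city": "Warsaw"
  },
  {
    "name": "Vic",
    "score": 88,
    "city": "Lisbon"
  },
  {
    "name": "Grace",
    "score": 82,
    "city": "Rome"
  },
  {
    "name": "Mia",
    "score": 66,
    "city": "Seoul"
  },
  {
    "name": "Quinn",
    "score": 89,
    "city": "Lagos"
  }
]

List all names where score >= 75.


Filtering records where score >= 75:
  Karen (score=73) -> no
  Frank (score=85) -> YES
  Sam (score=82) -> YES
  Diana (score=81) -> YES
  Vic (score=88) -> YES
  Grace (score=82) -> YES
  Mia (score=66) -> no
  Quinn (score=89) -> YES


ANSWER: Frank, Sam, Diana, Vic, Grace, Quinn


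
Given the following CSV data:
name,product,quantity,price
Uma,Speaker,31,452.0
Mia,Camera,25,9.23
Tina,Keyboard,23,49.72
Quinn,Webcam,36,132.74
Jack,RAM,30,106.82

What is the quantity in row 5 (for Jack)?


Row 5: Jack
Column 'quantity' = 30

ANSWER: 30


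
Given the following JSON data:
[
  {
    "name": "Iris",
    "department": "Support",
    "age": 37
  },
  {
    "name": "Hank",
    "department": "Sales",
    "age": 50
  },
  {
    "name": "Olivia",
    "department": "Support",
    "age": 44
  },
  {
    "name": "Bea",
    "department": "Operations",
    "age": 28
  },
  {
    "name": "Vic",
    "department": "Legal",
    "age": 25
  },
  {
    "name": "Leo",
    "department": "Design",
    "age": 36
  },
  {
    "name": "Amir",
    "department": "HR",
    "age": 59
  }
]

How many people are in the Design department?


Scanning records for department = Design
  Record 5: Leo
Count: 1

ANSWER: 1


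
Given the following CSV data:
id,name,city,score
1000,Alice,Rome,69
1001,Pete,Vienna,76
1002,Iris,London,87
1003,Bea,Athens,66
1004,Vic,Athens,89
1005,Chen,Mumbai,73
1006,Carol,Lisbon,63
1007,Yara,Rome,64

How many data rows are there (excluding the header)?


Counting rows (excluding header):
Header: id,name,city,score
Data rows: 8

ANSWER: 8


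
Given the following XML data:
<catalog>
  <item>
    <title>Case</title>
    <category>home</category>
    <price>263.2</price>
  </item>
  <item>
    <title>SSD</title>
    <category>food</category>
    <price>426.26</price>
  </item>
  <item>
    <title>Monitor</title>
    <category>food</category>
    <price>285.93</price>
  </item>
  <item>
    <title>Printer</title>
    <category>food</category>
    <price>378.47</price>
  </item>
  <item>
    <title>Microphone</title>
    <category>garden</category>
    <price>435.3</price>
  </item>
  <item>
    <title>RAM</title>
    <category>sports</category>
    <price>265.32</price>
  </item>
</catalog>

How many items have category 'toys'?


Scanning <item> elements for <category>toys</category>:
Count: 0

ANSWER: 0


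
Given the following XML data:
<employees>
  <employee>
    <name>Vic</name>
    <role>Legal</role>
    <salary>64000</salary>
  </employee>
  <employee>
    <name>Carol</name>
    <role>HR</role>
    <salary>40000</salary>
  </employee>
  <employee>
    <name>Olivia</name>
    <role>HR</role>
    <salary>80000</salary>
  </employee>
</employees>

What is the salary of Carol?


Searching for <employee> with <name>Carol</name>
Found at position 2
<salary>40000</salary>

ANSWER: 40000


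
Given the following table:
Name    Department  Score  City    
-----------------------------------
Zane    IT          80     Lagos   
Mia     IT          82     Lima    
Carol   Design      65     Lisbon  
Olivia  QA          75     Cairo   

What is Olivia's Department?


Row 4: Olivia
Department = QA

ANSWER: QA


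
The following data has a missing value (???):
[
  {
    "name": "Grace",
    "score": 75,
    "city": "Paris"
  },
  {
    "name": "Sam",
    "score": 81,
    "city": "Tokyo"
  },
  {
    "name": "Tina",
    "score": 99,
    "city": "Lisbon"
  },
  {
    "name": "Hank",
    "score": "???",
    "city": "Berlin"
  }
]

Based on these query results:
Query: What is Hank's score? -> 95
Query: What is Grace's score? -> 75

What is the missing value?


The missing value is Hank's score
From query: Hank's score = 95

ANSWER: 95


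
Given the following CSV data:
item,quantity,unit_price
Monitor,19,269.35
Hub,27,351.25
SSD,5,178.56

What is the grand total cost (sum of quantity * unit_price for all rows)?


Computing row totals:
  Monitor: 19 * 269.35 = 5117.65
  Hub: 27 * 351.25 = 9483.75
  SSD: 5 * 178.56 = 892.8
Grand total = 5117.65 + 9483.75 + 892.8 = 15494.2

ANSWER: 15494.2


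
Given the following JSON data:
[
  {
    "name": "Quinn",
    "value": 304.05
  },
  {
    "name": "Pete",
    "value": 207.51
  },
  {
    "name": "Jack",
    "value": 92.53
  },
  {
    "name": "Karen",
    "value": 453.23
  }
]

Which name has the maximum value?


Comparing values:
  Quinn: 304.05
  Pete: 207.51
  Jack: 92.53
  Karen: 453.23
Maximum: Karen (453.23)

ANSWER: Karen


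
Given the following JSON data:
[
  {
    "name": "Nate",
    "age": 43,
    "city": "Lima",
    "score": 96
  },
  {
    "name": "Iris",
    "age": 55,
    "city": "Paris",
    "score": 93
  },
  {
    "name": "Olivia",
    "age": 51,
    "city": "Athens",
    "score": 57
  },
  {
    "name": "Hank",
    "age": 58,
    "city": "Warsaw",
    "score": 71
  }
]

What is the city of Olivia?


Looking up record where name = Olivia
Record index: 2
Field 'city' = Athens

ANSWER: Athens


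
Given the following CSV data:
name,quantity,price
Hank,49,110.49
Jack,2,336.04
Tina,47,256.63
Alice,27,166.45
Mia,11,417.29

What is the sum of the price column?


Values in 'price' column:
  Row 1: 110.49
  Row 2: 336.04
  Row 3: 256.63
  Row 4: 166.45
  Row 5: 417.29
Sum = 110.49 + 336.04 + 256.63 + 166.45 + 417.29 = 1286.9

ANSWER: 1286.9


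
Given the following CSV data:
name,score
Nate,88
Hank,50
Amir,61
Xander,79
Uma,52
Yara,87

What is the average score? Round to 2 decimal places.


Scores: 88, 50, 61, 79, 52, 87
Sum = 417
Count = 6
Average = 417 / 6 = 69.50

ANSWER: 69.50


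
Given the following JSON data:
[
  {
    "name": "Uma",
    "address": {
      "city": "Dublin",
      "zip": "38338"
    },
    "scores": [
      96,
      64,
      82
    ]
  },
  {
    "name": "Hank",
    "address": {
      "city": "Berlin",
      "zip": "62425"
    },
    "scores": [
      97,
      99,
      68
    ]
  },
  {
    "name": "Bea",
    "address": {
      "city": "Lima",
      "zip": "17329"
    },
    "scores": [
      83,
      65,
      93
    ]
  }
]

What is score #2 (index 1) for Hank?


Path: records[1].scores[1]
Value: 99

ANSWER: 99


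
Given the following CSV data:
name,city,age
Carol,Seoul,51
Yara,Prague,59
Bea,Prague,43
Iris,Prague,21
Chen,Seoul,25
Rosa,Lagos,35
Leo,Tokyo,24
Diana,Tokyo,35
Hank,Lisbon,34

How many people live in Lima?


Scanning city column for 'Lima':
Total matches: 0

ANSWER: 0


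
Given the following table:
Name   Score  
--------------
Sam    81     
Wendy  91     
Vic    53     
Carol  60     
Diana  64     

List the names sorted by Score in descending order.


Sorting by Score (descending):
  Wendy: 91
  Sam: 81
  Diana: 64
  Carol: 60
  Vic: 53


ANSWER: Wendy, Sam, Diana, Carol, Vic


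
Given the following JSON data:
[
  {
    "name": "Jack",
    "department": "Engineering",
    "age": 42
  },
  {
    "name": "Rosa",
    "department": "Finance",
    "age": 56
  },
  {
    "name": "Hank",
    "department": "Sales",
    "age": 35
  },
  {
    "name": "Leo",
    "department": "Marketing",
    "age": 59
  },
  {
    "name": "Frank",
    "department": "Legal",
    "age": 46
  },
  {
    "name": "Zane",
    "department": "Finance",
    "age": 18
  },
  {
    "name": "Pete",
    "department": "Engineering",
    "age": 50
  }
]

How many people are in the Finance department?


Scanning records for department = Finance
  Record 1: Rosa
  Record 5: Zane
Count: 2

ANSWER: 2


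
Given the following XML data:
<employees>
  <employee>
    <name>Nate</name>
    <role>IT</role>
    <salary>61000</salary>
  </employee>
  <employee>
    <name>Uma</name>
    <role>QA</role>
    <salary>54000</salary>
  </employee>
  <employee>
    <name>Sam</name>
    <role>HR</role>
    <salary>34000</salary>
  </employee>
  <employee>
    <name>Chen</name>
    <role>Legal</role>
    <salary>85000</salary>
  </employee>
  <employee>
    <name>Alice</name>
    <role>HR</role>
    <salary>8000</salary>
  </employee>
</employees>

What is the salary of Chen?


Searching for <employee> with <name>Chen</name>
Found at position 4
<salary>85000</salary>

ANSWER: 85000


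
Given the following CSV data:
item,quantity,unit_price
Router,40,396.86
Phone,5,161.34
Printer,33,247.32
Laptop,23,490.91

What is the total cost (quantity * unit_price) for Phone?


Row: Phone
quantity = 5
unit_price = 161.34
total = 5 * 161.34 = 806.7

ANSWER: 806.7


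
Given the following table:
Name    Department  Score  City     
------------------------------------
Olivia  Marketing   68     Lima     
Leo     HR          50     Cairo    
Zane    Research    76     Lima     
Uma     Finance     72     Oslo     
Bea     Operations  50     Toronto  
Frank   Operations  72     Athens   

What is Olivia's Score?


Row 1: Olivia
Score = 68

ANSWER: 68


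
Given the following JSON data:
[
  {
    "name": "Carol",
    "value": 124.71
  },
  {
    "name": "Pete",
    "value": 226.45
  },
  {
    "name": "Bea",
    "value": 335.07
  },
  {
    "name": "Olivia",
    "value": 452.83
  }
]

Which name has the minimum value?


Comparing values:
  Carol: 124.71
  Pete: 226.45
  Bea: 335.07
  Olivia: 452.83
Minimum: Carol (124.71)

ANSWER: Carol


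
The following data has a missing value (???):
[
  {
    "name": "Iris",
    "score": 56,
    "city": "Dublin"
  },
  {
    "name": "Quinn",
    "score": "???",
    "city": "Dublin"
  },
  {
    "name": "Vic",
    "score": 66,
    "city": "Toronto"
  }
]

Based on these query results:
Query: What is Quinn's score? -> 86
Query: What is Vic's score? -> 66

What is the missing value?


The missing value is Quinn's score
From query: Quinn's score = 86

ANSWER: 86


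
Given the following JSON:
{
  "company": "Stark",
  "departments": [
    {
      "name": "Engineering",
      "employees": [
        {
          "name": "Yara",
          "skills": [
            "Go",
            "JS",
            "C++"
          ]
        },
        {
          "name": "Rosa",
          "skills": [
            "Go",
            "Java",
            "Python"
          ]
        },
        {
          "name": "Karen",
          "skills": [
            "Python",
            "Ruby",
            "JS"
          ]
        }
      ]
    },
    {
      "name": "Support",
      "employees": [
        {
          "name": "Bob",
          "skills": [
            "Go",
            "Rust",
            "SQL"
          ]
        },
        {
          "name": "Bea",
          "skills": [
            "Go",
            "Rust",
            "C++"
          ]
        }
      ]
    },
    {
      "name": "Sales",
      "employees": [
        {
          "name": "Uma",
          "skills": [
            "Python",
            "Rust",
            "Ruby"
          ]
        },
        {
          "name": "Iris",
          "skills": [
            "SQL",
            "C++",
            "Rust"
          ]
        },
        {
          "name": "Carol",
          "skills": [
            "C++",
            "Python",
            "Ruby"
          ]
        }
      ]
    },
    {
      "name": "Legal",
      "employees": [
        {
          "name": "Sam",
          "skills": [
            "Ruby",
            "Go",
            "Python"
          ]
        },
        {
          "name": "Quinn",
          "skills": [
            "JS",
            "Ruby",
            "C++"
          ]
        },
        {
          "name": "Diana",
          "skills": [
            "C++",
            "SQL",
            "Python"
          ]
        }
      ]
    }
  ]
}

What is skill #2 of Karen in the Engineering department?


Path: departments[0].employees[2].skills[1]
Value: Ruby

ANSWER: Ruby
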